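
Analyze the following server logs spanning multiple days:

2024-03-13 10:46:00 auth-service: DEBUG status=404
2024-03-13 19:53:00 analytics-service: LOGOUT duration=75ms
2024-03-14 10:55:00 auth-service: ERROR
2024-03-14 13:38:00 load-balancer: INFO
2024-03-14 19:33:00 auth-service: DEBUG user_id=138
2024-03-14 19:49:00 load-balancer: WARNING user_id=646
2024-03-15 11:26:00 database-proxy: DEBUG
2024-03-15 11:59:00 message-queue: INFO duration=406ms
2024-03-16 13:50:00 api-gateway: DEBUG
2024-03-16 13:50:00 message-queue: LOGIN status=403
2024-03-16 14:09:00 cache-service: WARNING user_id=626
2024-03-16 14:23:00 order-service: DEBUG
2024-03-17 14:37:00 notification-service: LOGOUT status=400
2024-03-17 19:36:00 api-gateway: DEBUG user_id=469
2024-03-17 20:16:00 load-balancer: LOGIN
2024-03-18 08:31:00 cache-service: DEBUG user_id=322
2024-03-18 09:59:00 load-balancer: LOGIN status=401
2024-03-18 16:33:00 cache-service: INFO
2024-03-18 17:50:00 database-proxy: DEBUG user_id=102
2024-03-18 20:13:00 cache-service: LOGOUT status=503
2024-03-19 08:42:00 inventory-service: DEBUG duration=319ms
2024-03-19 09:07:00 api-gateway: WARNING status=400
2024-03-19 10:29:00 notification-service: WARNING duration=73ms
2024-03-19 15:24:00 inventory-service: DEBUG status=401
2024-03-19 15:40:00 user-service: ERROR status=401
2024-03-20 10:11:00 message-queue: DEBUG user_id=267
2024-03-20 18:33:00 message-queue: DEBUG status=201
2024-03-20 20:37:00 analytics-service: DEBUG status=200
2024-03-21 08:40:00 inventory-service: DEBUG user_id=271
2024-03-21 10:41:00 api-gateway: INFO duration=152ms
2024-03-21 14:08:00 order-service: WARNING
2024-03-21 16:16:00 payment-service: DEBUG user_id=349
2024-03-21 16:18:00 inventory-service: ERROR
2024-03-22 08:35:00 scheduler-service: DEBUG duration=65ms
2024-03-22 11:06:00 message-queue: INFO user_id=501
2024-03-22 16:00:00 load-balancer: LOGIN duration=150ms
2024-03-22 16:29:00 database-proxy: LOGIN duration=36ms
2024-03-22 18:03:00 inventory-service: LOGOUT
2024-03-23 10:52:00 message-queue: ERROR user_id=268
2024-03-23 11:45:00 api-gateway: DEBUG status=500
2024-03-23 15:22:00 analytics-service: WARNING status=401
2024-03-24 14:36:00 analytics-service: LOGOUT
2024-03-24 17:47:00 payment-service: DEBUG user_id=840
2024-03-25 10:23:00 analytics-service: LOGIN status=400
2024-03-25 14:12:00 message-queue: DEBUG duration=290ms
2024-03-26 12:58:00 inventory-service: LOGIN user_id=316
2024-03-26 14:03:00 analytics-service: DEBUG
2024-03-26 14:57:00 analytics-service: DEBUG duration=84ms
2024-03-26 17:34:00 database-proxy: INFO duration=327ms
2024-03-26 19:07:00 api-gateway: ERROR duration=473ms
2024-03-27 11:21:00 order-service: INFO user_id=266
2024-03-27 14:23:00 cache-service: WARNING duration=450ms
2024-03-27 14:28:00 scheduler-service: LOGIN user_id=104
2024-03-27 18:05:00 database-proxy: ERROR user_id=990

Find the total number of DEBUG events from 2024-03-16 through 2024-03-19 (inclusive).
7

To filter by date range:

1. Date range: 2024-03-16 through 2024-03-19, both dates inclusive
2. Filter for DEBUG events whose date falls in this range
3. Count matching events: 7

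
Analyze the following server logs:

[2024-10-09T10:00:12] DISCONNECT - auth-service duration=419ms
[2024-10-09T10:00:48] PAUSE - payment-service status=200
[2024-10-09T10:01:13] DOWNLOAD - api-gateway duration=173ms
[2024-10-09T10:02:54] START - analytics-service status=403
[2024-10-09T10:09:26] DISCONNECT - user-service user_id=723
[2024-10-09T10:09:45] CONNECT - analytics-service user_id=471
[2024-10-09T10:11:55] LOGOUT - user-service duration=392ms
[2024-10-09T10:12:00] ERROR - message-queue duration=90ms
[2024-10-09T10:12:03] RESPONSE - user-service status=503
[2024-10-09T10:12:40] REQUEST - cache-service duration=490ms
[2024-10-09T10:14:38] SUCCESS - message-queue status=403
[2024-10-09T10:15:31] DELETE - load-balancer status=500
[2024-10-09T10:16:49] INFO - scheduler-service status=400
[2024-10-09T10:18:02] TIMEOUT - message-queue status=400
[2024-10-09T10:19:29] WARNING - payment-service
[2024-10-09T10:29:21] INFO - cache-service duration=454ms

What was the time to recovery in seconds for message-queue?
158

To calculate recovery time:

1. Find ERROR event for message-queue: 2024-10-09T10:12:00
2. Find next SUCCESS event for message-queue: 2024-10-09T10:14:38
3. Recovery time: 2024-10-09T10:14:38 - 2024-10-09T10:12:00 = 158 seconds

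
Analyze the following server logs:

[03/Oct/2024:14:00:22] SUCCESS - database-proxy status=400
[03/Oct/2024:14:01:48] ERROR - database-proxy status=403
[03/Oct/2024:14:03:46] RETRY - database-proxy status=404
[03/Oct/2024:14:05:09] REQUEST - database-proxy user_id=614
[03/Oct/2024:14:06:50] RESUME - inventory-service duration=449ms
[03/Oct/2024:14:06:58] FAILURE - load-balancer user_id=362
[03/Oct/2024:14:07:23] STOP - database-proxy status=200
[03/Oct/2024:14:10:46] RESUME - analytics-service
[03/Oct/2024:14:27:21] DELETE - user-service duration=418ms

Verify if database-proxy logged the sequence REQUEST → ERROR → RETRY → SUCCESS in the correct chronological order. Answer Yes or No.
No

To verify sequence order:

1. Find all events in sequence REQUEST → ERROR → RETRY → SUCCESS for database-proxy
2. Extract their timestamps
3. Check if timestamps are in ascending order
4. Result: No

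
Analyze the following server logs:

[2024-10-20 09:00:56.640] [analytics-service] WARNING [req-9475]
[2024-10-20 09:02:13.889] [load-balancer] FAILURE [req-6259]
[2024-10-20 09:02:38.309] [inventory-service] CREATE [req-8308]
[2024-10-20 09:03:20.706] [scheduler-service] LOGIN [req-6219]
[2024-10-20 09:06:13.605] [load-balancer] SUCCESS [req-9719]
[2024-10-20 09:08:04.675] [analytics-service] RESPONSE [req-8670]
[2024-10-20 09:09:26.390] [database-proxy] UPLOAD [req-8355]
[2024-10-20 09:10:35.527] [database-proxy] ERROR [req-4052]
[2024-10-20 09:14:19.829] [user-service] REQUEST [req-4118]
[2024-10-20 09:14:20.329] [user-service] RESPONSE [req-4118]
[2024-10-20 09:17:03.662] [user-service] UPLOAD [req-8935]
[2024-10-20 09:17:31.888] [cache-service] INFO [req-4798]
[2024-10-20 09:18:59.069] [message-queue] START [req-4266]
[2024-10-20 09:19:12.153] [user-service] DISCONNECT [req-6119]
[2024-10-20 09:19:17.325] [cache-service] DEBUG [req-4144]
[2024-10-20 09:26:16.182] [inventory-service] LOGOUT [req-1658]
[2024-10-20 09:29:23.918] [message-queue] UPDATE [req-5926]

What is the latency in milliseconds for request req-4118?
500

To calculate latency:

1. Find REQUEST with id req-4118: 2024-10-20 09:14:19.829
2. Find RESPONSE with id req-4118: 2024-10-20 09:14:20.329
3. Latency: 2024-10-20 09:14:20.329 - 2024-10-20 09:14:19.829 = 500ms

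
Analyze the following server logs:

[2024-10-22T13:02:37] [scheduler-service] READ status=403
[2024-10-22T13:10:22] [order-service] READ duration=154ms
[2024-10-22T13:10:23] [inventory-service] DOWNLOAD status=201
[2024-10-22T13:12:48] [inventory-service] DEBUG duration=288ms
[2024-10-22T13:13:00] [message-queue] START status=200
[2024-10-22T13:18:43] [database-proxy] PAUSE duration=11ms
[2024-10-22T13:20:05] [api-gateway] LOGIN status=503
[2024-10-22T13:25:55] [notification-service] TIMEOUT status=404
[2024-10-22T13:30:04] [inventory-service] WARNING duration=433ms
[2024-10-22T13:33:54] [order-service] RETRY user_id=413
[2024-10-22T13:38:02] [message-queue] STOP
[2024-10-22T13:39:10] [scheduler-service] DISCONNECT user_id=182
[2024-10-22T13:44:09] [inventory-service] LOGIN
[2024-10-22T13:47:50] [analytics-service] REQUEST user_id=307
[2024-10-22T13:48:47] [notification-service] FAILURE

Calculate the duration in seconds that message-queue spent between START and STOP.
1502

To calculate state duration:

1. Find START event for message-queue: 2024-10-22T13:13:00
2. Find STOP event for message-queue: 2024-10-22T13:38:02
3. Calculate duration: 2024-10-22T13:38:02 - 2024-10-22T13:13:00 = 1502 seconds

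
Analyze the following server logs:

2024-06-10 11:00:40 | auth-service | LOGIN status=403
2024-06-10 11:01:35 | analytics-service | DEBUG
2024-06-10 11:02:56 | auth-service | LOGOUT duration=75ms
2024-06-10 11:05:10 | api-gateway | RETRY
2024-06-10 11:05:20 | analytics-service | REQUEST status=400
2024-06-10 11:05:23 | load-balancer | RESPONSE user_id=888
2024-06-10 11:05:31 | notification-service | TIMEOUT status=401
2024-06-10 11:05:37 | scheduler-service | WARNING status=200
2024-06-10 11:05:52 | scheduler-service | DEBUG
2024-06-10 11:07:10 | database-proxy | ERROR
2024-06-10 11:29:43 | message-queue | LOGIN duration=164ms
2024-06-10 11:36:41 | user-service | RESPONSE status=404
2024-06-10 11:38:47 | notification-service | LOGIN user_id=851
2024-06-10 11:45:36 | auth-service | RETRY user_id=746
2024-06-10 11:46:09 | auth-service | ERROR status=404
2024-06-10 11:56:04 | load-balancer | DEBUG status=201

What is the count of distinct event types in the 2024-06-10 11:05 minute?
6

To count unique event types:

1. Filter events in the minute starting at 2024-06-10 11:05
2. Extract event types from matching entries
3. Count unique types: 6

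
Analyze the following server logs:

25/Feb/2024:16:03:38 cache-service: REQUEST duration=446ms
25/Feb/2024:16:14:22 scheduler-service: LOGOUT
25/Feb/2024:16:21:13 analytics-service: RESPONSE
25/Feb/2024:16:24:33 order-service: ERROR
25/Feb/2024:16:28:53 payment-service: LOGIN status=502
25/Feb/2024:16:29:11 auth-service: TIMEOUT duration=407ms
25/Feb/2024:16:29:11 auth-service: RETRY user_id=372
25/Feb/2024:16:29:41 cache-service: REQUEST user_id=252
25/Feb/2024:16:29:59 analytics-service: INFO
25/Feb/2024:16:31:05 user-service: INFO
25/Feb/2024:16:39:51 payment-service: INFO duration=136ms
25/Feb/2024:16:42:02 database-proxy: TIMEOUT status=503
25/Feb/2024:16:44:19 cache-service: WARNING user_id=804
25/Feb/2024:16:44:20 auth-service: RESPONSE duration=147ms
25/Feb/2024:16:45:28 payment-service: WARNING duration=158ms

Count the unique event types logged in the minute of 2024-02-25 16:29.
4

To count unique event types:

1. Filter events in the minute starting at 2024-02-25 16:29
2. Extract event types from matching entries
3. Count unique types: 4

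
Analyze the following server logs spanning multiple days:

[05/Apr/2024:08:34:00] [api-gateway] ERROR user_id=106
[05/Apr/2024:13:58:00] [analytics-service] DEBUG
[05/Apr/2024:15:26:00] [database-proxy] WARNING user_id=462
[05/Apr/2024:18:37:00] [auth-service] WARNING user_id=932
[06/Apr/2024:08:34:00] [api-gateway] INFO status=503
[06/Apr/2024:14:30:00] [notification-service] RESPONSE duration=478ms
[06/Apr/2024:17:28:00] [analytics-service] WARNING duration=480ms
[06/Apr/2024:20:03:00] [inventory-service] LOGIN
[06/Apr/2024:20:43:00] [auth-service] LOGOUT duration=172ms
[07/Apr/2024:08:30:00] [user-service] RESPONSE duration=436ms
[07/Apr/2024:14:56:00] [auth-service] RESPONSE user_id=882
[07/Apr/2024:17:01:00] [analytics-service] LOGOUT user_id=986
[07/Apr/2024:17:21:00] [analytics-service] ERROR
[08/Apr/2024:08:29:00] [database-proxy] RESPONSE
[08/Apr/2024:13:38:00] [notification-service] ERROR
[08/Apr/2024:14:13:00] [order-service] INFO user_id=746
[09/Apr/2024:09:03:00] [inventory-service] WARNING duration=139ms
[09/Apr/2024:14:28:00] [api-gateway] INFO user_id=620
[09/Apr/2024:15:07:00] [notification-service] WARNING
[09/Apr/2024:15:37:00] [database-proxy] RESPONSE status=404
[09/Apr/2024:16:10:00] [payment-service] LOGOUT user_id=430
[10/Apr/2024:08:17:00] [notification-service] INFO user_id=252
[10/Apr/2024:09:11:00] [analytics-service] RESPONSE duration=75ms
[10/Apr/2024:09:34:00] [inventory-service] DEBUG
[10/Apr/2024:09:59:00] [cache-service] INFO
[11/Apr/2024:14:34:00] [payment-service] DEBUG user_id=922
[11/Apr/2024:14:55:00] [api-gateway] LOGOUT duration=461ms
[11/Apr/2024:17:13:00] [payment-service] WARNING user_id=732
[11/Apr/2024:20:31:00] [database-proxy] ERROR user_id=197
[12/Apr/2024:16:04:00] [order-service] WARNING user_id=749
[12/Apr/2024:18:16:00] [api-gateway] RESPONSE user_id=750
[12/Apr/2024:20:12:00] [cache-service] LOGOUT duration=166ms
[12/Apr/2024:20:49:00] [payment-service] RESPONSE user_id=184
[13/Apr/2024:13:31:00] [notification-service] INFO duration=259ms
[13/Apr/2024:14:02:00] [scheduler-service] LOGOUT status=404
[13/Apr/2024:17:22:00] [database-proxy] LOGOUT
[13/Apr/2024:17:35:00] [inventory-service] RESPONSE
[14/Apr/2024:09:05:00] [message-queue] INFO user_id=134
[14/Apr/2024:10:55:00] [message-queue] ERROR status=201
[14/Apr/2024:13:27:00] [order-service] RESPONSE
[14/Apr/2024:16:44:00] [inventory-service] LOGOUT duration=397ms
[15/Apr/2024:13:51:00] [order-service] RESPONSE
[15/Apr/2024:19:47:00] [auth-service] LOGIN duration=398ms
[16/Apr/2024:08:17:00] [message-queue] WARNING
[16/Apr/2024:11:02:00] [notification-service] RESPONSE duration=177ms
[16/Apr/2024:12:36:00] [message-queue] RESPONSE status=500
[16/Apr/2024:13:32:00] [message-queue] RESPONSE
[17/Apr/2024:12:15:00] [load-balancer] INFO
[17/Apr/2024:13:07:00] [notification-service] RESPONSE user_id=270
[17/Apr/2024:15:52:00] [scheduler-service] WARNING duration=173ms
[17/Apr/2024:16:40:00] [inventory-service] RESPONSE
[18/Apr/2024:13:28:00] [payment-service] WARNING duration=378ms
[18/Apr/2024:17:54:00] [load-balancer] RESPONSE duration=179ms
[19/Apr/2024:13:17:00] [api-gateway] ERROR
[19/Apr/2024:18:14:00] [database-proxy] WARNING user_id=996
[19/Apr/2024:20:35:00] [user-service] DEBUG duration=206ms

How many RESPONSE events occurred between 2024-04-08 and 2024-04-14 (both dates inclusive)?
7

To filter by date range:

1. Date range: 2024-04-08 through 2024-04-14, both dates inclusive
2. Filter for RESPONSE events whose date falls in this range
3. Count matching events: 7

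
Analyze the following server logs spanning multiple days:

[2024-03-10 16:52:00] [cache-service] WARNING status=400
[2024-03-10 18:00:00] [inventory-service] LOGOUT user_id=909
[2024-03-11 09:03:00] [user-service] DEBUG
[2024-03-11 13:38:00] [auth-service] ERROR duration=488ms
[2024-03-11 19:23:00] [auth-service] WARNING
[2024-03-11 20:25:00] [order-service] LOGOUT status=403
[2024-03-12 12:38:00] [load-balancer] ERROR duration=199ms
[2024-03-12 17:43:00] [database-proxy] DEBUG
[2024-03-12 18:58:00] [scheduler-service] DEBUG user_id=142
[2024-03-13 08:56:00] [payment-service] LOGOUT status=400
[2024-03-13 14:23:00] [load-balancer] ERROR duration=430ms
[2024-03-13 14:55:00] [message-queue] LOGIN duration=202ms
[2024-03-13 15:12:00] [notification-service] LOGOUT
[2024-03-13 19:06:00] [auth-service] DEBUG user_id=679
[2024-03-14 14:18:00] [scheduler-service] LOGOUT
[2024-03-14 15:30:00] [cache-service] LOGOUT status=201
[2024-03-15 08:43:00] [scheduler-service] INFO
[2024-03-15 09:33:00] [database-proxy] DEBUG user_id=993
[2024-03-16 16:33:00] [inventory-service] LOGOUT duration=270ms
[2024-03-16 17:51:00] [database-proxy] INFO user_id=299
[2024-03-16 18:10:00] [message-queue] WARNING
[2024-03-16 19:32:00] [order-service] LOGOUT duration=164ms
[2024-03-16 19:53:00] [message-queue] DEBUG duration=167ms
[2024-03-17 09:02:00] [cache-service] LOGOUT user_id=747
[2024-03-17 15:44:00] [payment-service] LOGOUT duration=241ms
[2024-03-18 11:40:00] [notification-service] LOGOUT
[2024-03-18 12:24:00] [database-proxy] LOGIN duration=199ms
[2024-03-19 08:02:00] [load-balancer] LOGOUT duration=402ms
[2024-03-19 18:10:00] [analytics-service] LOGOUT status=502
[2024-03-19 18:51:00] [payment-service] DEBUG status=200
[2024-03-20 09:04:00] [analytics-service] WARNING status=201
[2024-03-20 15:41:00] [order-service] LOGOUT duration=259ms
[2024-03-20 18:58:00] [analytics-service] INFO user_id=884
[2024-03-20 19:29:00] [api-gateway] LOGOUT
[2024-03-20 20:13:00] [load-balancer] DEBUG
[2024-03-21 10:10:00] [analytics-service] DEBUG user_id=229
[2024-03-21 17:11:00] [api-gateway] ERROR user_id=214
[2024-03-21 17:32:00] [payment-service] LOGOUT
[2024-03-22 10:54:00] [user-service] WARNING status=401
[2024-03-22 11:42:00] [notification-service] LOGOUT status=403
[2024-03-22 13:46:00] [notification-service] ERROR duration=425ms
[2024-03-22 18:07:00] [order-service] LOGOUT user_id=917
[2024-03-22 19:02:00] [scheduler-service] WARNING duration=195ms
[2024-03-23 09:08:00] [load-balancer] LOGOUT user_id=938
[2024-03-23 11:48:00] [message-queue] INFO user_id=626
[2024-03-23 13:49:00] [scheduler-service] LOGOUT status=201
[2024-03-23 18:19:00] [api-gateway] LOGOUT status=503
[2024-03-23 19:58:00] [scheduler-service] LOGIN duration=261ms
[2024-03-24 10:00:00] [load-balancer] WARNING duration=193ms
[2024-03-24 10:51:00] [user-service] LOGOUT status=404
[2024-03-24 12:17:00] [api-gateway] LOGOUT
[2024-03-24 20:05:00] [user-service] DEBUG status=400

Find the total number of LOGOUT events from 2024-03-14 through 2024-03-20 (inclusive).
11

To filter by date range:

1. Date range: 2024-03-14 through 2024-03-20, both dates inclusive
2. Filter for LOGOUT events whose date falls in this range
3. Count matching events: 11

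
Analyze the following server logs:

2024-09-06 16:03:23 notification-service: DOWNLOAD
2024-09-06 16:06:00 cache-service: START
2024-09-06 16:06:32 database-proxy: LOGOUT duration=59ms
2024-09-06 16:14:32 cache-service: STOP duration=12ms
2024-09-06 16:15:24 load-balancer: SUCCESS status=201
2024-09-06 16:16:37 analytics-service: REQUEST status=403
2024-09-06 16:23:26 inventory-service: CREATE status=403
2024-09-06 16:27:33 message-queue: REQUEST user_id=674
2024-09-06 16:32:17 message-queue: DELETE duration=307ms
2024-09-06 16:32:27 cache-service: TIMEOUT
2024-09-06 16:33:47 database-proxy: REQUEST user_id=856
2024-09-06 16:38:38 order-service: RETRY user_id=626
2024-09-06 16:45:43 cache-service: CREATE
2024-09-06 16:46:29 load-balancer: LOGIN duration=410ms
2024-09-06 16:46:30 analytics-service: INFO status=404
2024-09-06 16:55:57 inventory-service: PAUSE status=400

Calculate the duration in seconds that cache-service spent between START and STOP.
512

To calculate state duration:

1. Find START event for cache-service: 2024-09-06 16:06:00
2. Find STOP event for cache-service: 2024-09-06 16:14:32
3. Calculate duration: 2024-09-06 16:14:32 - 2024-09-06 16:06:00 = 512 seconds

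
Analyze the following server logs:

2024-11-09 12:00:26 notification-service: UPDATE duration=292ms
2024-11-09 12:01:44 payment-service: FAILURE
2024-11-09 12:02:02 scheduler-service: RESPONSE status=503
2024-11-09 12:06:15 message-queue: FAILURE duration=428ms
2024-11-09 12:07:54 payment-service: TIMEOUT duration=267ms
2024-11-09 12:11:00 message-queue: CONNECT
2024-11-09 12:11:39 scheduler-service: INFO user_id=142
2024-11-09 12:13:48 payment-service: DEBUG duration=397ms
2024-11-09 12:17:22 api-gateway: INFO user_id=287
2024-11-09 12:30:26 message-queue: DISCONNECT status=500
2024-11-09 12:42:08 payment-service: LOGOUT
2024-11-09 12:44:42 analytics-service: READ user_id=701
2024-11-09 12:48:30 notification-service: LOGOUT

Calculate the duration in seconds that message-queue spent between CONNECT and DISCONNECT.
1166

To calculate state duration:

1. Find CONNECT event for message-queue: 2024-11-09 12:11:00
2. Find DISCONNECT event for message-queue: 2024-11-09 12:30:26
3. Calculate duration: 2024-11-09 12:30:26 - 2024-11-09 12:11:00 = 1166 seconds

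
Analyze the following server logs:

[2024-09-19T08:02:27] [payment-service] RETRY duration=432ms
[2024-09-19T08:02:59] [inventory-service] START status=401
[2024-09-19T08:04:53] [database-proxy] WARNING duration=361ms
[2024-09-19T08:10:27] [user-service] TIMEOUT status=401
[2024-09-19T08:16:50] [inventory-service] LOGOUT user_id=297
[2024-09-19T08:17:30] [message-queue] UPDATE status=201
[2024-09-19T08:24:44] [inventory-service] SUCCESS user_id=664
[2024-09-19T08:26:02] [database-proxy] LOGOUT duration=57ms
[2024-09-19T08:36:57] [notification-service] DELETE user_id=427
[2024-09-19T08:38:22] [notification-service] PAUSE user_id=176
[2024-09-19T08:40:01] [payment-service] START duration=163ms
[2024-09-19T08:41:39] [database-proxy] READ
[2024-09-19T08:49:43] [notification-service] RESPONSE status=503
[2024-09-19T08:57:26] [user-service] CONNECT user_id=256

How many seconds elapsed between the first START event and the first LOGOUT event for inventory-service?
831

To find the time between events:

1. Locate the first START event for inventory-service: 2024-09-19T08:02:59
2. Locate the first LOGOUT event for inventory-service: 2024-09-19T08:16:50
3. Calculate the difference: 2024-09-19T08:16:50 - 2024-09-19T08:02:59 = 831 seconds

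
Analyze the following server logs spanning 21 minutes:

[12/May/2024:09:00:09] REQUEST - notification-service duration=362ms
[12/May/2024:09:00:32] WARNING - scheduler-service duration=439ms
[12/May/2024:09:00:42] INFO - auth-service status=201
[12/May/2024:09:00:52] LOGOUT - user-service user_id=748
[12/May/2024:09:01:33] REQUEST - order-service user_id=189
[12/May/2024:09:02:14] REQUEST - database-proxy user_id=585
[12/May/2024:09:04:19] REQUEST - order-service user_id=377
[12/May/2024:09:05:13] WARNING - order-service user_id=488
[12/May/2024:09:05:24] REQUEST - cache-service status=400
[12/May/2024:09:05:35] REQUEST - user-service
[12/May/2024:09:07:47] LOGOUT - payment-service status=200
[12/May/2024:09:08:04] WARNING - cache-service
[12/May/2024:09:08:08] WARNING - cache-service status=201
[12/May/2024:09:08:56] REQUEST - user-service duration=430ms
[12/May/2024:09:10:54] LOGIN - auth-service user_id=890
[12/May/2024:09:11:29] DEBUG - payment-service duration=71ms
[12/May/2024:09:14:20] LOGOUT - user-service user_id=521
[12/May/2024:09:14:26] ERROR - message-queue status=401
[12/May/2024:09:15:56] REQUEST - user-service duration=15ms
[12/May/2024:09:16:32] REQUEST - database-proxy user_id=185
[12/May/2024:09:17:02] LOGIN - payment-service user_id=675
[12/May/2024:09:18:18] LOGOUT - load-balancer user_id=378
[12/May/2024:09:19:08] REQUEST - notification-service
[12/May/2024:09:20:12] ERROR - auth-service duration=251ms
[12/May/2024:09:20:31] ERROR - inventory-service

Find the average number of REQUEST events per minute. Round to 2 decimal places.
0.48

To calculate the rate:

1. Count total REQUEST events: 10
2. Total time period: 21 minutes
3. Rate = 10 / 21 = 0.48 events per minute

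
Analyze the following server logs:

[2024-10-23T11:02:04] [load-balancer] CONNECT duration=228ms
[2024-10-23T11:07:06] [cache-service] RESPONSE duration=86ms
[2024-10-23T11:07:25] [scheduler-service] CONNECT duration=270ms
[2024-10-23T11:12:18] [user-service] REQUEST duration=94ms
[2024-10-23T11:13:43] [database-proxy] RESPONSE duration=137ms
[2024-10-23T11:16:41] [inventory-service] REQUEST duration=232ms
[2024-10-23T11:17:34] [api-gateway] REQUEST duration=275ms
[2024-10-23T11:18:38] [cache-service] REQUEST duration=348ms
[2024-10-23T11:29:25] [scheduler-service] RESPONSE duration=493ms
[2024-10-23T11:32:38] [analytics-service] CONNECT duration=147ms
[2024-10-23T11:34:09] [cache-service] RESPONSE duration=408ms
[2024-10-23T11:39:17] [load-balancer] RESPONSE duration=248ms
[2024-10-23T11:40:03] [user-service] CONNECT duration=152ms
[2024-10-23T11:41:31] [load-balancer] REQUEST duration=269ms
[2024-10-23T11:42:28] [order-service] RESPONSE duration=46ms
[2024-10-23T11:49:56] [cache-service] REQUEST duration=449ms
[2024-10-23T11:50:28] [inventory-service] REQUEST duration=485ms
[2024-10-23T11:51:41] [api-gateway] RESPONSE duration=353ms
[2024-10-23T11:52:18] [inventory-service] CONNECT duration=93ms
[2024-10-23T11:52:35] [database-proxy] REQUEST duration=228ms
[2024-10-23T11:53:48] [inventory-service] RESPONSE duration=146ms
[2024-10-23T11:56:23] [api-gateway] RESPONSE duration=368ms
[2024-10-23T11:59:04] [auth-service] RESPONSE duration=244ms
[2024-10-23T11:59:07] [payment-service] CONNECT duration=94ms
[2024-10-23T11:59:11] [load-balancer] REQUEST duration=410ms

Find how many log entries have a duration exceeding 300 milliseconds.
8

To count timeouts:

1. Threshold: 300ms
2. Extract duration from each log entry
3. Count entries where duration > 300
4. Timeout count: 8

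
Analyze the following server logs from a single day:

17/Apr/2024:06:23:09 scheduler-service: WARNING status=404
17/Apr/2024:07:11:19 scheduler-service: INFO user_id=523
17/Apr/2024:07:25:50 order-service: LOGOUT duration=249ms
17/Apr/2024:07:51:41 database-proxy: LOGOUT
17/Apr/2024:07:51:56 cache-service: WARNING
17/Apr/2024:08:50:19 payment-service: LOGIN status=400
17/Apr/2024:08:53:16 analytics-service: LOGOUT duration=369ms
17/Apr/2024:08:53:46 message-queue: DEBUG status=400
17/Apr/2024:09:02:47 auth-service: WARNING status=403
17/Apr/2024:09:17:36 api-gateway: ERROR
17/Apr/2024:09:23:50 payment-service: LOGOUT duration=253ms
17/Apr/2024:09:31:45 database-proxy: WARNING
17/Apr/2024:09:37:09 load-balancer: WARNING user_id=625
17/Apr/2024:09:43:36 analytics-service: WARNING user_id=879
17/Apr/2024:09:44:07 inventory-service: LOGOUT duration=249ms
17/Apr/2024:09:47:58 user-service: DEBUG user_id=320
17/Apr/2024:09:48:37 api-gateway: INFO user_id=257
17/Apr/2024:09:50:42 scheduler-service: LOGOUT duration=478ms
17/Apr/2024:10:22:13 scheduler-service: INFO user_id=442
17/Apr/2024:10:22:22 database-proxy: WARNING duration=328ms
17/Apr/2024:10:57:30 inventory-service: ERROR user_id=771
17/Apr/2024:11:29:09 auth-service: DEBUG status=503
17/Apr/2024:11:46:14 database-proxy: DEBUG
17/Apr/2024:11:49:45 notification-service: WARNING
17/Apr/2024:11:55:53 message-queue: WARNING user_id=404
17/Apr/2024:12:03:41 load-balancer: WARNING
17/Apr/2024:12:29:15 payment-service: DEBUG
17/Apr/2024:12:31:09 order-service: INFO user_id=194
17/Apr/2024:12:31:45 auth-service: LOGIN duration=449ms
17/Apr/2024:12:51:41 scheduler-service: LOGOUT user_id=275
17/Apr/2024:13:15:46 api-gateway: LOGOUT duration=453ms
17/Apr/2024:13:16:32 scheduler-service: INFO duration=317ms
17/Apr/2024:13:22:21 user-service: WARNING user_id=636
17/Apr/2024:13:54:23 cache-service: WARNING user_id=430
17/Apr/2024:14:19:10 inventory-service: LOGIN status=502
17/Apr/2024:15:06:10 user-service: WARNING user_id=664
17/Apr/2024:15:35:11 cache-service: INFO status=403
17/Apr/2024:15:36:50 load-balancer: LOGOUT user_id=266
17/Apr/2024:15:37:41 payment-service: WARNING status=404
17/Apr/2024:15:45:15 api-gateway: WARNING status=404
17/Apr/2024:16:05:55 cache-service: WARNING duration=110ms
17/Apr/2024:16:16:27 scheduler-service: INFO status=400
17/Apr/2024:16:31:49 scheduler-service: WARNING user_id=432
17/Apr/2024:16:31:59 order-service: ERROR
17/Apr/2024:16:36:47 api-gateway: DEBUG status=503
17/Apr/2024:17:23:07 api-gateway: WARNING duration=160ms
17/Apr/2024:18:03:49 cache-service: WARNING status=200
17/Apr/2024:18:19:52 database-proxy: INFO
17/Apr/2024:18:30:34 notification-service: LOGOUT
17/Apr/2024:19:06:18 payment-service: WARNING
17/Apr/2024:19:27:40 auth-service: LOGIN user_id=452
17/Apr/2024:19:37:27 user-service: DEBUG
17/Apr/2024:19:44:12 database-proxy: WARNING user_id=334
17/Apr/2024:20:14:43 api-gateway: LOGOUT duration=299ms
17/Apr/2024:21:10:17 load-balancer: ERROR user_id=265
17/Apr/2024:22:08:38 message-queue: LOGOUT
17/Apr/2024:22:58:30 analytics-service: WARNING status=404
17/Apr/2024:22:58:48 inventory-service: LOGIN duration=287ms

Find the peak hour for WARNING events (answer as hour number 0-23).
9

To find the peak hour:

1. Group all WARNING events by hour
2. Count events in each hour
3. Find hour with maximum count
4. Peak hour: 9 (with 4 events)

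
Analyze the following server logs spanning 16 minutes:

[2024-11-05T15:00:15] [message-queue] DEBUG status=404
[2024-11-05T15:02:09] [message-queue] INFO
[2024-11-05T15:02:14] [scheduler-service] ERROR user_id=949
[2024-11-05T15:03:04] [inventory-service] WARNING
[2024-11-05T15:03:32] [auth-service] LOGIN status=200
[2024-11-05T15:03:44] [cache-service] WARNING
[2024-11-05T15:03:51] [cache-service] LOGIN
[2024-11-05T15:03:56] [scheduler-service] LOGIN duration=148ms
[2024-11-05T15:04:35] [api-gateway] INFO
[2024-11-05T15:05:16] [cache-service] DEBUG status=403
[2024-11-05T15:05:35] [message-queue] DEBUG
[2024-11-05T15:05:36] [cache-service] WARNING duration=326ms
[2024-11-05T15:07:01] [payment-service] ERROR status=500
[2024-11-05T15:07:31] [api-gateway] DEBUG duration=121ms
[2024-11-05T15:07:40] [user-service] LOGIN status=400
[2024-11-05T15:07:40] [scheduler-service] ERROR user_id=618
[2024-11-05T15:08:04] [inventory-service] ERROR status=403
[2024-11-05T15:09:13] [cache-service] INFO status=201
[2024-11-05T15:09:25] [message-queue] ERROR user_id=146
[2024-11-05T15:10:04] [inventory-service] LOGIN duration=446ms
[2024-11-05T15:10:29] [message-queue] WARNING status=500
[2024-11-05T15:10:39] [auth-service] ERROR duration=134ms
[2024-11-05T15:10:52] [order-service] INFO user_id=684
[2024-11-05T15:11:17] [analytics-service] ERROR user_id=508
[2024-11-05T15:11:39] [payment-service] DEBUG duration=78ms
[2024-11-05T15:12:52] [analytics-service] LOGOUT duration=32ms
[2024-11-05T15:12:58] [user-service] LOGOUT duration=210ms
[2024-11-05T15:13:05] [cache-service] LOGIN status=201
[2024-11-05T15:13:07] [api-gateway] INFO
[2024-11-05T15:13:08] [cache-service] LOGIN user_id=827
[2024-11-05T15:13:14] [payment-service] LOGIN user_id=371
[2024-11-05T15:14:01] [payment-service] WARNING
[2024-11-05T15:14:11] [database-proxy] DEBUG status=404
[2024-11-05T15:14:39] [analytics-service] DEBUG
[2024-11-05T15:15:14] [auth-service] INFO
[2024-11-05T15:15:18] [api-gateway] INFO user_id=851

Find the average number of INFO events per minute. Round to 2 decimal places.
0.44

To calculate the rate:

1. Count total INFO events: 7
2. Total time period: 16 minutes
3. Rate = 7 / 16 = 0.44 events per minute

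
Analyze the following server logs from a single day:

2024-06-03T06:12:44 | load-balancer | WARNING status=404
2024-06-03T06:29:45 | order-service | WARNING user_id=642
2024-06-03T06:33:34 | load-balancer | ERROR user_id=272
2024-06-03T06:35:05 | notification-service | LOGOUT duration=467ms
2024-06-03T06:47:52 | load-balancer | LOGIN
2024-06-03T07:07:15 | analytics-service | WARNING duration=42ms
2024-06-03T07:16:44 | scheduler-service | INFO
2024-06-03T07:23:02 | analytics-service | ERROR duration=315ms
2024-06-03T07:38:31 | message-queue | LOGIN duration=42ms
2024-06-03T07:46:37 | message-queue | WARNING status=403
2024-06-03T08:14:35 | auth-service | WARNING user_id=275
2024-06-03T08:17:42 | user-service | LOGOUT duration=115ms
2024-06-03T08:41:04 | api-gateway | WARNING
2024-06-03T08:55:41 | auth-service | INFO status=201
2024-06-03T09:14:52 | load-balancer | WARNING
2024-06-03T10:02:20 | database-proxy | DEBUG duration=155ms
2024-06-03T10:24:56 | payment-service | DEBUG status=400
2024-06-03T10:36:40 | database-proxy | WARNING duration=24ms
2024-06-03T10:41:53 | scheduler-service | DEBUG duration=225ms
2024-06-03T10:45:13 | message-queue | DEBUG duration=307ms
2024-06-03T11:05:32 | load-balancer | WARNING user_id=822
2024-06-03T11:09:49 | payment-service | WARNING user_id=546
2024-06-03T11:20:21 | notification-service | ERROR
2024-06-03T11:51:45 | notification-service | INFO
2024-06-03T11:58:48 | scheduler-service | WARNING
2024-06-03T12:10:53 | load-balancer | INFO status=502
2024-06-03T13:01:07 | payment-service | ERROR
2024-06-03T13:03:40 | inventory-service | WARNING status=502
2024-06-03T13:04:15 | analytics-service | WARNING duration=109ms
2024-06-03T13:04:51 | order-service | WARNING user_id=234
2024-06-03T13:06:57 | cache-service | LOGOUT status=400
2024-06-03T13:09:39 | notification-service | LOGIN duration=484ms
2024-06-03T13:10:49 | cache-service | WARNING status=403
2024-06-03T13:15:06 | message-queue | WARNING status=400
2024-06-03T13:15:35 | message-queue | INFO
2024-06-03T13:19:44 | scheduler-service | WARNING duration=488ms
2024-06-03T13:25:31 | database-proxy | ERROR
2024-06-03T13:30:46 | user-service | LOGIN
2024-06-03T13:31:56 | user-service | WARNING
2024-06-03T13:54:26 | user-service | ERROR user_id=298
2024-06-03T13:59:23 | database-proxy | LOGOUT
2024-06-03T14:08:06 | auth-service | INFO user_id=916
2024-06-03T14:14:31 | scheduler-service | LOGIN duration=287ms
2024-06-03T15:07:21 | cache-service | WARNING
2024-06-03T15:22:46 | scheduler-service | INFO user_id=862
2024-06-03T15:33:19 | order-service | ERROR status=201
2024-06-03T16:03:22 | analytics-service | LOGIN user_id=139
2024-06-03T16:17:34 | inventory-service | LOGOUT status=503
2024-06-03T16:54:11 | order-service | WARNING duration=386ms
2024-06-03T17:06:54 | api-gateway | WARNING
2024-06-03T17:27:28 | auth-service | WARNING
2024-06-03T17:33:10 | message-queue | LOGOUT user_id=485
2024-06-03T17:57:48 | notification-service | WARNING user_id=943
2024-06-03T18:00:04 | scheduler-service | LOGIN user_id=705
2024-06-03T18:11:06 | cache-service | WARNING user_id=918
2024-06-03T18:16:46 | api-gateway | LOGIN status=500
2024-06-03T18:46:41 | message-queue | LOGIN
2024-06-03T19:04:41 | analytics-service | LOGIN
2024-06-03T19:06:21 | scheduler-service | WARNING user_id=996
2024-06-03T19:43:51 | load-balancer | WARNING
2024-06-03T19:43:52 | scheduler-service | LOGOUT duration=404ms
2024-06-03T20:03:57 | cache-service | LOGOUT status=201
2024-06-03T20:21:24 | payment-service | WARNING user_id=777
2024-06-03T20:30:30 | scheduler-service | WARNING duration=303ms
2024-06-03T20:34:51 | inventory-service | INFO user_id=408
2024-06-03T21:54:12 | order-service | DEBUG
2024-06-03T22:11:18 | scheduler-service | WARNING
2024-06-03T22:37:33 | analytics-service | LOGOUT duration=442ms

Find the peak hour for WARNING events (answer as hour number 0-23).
13

To find the peak hour:

1. Group all WARNING events by hour
2. Count events in each hour
3. Find hour with maximum count
4. Peak hour: 13 (with 7 events)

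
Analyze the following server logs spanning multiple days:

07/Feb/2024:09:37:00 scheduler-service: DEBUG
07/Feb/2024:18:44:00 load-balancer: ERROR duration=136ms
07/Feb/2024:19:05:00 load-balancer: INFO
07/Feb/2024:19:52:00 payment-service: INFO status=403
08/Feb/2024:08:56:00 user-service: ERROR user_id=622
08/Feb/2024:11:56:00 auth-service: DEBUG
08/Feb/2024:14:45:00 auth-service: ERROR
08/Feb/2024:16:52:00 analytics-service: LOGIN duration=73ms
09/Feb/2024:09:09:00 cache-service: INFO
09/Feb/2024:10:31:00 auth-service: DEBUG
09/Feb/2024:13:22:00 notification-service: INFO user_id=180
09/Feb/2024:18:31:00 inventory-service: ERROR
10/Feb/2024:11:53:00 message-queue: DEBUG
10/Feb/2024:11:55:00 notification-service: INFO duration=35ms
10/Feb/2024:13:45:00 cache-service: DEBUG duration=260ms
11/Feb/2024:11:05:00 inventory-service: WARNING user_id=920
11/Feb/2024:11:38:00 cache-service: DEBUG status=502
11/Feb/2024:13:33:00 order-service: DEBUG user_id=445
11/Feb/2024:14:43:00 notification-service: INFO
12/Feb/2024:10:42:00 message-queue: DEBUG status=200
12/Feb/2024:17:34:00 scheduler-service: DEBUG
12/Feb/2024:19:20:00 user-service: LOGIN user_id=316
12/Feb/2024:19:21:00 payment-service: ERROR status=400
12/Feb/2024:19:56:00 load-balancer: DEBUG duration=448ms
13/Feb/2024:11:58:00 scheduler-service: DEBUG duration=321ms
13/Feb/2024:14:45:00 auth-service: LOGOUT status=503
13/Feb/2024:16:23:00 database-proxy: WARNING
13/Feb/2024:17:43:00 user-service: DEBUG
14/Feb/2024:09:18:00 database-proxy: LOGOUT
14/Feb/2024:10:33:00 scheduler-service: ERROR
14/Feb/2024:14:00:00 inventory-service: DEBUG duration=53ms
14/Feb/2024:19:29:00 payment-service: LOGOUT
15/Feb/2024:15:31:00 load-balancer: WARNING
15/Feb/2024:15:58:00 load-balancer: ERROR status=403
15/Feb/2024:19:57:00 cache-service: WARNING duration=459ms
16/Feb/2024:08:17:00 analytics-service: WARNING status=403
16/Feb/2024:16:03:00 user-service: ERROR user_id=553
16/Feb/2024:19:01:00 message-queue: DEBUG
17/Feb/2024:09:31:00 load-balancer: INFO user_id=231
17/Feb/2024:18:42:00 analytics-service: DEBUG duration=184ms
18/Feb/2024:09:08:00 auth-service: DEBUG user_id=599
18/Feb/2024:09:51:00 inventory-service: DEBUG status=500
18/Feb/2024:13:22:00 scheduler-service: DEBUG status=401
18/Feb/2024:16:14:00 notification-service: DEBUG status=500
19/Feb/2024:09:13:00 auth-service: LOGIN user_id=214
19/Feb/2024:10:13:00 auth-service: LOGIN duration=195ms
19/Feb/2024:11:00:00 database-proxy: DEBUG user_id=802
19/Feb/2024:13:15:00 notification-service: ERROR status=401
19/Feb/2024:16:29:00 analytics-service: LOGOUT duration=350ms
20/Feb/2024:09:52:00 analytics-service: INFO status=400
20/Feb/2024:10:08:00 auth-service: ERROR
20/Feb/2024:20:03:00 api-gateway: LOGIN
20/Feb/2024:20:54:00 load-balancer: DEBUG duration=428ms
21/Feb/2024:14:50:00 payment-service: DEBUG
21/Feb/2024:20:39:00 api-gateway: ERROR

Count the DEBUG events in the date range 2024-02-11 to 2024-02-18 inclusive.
14

To filter by date range:

1. Date range: 2024-02-11 through 2024-02-18, both dates inclusive
2. Filter for DEBUG events whose date falls in this range
3. Count matching events: 14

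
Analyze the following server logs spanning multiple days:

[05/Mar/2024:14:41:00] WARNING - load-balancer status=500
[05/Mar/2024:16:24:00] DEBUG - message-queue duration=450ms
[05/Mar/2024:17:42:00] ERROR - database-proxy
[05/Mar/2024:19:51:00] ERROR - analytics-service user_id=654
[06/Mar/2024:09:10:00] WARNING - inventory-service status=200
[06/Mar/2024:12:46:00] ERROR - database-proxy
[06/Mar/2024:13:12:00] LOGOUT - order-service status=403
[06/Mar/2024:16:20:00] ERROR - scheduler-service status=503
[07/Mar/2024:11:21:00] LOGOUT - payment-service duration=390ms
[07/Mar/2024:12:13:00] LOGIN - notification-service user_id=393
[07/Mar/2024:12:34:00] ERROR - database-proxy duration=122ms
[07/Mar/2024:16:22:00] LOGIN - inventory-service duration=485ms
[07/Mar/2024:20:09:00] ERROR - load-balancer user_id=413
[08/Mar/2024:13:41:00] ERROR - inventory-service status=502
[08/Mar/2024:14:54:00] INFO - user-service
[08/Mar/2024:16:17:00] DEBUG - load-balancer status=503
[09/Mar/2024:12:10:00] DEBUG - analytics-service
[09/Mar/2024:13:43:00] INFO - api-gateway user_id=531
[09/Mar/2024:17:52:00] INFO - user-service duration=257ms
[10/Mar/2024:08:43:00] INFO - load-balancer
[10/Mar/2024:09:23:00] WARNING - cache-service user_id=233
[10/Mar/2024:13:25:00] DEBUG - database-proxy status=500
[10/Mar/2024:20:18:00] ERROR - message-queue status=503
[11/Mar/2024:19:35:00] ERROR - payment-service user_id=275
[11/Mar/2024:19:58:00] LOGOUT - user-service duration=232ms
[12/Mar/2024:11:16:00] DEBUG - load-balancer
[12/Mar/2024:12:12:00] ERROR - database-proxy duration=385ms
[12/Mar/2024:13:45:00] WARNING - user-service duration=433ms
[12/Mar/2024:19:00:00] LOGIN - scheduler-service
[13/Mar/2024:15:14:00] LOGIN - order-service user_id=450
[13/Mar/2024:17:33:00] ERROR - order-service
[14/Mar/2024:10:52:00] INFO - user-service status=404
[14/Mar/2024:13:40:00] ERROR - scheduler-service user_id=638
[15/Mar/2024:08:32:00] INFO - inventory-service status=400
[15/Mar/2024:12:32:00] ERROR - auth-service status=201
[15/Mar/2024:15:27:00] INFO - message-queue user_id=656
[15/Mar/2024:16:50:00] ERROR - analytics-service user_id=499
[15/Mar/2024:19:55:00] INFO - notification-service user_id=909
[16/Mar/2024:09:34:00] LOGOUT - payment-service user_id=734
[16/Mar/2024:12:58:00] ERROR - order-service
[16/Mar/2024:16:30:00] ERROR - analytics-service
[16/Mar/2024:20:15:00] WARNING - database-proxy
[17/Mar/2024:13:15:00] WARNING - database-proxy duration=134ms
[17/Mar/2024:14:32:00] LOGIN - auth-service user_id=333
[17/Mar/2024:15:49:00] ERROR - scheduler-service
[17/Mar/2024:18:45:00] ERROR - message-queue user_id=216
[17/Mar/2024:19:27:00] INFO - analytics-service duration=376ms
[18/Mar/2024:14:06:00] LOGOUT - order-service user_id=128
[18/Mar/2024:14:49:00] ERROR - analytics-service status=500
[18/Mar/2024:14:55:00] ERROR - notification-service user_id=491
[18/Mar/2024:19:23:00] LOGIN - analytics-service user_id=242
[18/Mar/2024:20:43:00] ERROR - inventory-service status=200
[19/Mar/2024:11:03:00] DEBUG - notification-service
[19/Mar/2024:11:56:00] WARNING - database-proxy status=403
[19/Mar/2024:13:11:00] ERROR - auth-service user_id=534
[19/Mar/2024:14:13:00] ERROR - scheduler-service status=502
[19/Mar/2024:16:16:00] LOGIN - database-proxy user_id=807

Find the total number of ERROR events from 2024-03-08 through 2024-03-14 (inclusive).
6

To filter by date range:

1. Date range: 2024-03-08 through 2024-03-14, both dates inclusive
2. Filter for ERROR events whose date falls in this range
3. Count matching events: 6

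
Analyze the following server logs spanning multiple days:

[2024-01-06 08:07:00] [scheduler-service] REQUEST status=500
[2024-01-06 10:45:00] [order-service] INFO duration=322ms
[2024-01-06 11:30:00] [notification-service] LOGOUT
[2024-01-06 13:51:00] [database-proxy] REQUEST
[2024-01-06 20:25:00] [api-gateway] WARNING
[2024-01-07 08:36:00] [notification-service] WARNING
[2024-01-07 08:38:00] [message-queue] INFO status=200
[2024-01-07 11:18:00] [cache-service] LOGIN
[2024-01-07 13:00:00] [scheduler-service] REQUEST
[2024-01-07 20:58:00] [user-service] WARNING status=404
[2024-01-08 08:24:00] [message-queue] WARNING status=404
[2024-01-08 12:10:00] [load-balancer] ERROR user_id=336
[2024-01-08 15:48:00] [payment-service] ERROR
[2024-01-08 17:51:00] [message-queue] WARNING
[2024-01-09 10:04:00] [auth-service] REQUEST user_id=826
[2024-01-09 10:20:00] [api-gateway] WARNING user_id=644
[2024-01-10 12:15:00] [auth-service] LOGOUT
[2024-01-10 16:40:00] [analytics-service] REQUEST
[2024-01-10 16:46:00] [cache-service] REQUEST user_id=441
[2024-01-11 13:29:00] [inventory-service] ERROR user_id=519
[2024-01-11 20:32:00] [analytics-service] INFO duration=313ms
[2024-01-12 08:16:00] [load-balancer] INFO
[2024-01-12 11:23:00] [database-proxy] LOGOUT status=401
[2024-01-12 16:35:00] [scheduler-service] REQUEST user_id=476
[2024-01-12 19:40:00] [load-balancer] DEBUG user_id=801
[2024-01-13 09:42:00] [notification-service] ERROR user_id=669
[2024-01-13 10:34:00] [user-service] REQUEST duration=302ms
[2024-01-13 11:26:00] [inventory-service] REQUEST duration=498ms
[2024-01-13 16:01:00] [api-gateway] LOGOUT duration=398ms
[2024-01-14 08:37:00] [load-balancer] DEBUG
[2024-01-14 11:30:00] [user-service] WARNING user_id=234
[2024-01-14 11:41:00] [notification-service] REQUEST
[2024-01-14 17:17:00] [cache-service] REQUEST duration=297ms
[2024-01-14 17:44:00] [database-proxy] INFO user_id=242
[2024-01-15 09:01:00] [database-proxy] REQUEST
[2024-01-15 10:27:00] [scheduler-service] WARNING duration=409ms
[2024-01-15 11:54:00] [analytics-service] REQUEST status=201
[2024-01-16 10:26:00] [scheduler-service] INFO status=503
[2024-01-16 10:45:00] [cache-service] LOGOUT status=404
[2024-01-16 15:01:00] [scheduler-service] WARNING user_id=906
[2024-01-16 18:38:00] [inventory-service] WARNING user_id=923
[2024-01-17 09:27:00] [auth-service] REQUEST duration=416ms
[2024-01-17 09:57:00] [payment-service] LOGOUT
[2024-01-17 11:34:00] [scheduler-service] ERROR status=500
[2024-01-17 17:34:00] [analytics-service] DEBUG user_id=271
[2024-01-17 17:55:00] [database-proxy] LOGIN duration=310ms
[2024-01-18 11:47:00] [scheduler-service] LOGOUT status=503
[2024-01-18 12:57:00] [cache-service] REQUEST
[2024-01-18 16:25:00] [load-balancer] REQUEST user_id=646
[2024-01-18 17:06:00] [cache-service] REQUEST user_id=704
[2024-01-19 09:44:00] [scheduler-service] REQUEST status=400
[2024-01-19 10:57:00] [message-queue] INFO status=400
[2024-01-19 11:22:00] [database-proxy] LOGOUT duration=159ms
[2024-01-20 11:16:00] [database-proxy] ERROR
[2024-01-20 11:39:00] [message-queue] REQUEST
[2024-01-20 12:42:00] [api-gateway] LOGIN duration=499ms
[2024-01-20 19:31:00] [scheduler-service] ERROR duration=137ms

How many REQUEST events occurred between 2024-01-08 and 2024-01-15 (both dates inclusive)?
10

To filter by date range:

1. Date range: 2024-01-08 through 2024-01-15, both dates inclusive
2. Filter for REQUEST events whose date falls in this range
3. Count matching events: 10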